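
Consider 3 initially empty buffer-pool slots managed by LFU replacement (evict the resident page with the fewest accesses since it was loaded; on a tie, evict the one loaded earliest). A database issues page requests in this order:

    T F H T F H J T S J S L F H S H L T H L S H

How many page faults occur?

14

T → fault, frames [T]
F → fault, frames [T, F]
H → fault, frames [T, F, H]
T → hit
F → hit
H → hit
J → fault, evict T, frames [F, H, J]
T → fault, evict J, frames [F, H, T]
S → fault, evict T, frames [F, H, S]
J → fault, evict S, frames [F, H, J]
S → fault, evict J, frames [F, H, S]
L → fault, evict S, frames [F, H, L]
F → hit
H → hit
S → fault, evict L, frames [F, H, S]
H → hit
L → fault, evict S, frames [F, H, L]
T → fault, evict L, frames [F, H, T]
H → hit
L → fault, evict T, frames [F, H, L]
S → fault, evict L, frames [F, H, S]
H → hit
Page faults: 14.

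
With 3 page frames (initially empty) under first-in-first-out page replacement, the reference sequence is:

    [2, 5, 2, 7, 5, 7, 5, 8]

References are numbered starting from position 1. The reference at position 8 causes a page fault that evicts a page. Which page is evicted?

2

pos 1: 2: miss, frames (2)
pos 2: 5: miss, frames (2 5)
pos 3: 2: hit
pos 4: 7: miss, frames (2 5 7)
pos 5: 5: hit
pos 6: 7: hit
pos 7: 5: hit
pos 8: 8: miss, evict 2, frames (5 7 8)
At position 8, page 2 is evicted.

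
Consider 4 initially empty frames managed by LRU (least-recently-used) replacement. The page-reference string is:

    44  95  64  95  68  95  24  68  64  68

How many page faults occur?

44: miss, frames {44}
95: miss, frames {44,95}
64: miss, frames {44,95,64}
95: hit
68: miss, frames {44,64,95,68}
95: hit
24: miss, evict 44, frames {64,68,95,24}
68: hit
64: hit
68: hit
Page faults: 5.

5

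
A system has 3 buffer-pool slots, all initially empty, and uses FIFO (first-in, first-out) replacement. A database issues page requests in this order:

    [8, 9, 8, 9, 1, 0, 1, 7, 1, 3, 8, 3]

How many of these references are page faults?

7

8: miss, frames [8]
9: miss, frames [8, 9]
8: hit
9: hit
1: miss, frames [8, 9, 1]
0: miss, evict 8, frames [9, 1, 0]
1: hit
7: miss, evict 9, frames [1, 0, 7]
1: hit
3: miss, evict 1, frames [0, 7, 3]
8: miss, evict 0, frames [7, 3, 8]
3: hit
Page faults: 7.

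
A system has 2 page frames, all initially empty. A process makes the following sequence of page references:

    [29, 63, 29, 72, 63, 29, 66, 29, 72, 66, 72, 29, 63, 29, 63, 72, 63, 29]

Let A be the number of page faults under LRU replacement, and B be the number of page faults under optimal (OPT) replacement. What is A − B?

Under LRU: F F . F F F F . F F . F F . . F . F → 12 faults.
Under OPT: F F . F . F F . F . . F F . . F . F → 10 faults.
A − B = 12 − 10 = 2.

2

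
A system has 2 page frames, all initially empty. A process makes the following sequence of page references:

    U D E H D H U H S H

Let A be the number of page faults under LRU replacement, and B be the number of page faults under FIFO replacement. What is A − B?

-1

Under LRU: F F F F F . F . F . → 7 faults.
Under FIFO: F F F F F . F F F . → 8 faults.
A − B = 7 − 8 = -1.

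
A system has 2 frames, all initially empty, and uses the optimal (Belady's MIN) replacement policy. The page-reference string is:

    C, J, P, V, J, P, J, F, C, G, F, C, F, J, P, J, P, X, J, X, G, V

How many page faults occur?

C: miss, frames [C]
J: miss, frames [C, J]
P: miss, evict C, frames [J, P]
V: miss, evict P, frames [J, V]
J: hit
P: miss, evict V, frames [J, P]
J: hit
F: miss, evict P, frames [J, F]
C: miss, evict J, frames [F, C]
G: miss, evict C, frames [F, G]
F: hit
C: miss, evict G, frames [F, C]
F: hit
J: miss, evict C, frames [F, J]
P: miss, evict F, frames [J, P]
J: hit
P: hit
X: miss, evict P, frames [J, X]
J: hit
X: hit
G: miss, evict X, frames [J, G]
V: miss, evict G, frames [J, V]
Page faults: 14.

14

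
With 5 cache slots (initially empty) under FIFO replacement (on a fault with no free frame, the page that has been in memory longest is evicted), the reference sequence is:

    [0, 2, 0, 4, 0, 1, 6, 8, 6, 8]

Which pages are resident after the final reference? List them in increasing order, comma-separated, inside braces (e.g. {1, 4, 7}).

0 -> fault, frames (0)
2 -> fault, frames (0 2)
0 -> hit
4 -> fault, frames (0 2 4)
0 -> hit
1 -> fault, frames (0 2 4 1)
6 -> fault, frames (0 2 4 1 6)
8 -> fault, evict 0, frames (2 4 1 6 8)
6 -> hit
8 -> hit

{1, 2, 4, 6, 8}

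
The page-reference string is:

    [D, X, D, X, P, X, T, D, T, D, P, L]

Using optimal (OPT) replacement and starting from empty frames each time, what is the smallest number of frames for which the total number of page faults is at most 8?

2

f=1: 12 faults
f=2: 7 faults
f=3: 5 faults
f=4: 5 faults
f=5: 5 faults
Smallest f with faults ≤ 8 is 2.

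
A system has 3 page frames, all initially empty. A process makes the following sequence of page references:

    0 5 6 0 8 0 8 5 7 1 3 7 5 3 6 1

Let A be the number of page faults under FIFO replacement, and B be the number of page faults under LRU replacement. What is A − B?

Under FIFO: F F F . F F . F F F F . F . F F → 12 faults.
Under LRU: F F F . F . . F F F F . F . F F → 11 faults.
A − B = 12 − 11 = 1.

1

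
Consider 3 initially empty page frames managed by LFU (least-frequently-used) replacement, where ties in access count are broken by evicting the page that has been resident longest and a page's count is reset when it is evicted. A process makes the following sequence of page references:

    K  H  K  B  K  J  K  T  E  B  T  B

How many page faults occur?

K: miss, frames {K}
H: miss, frames {K,H}
K: hit
B: miss, frames {K,H,B}
K: hit
J: miss, evict H, frames {K,B,J}
K: hit
T: miss, evict B, frames {K,J,T}
E: miss, evict J, frames {K,T,E}
B: miss, evict T, frames {K,E,B}
T: miss, evict E, frames {K,B,T}
B: hit
Page faults: 8.

8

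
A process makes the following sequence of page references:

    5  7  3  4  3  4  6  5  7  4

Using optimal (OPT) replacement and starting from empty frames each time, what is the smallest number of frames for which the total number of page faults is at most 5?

4

f=1: 10 faults
f=2: 7 faults
f=3: 6 faults
f=4: 5 faults
f=5: 5 faults
Smallest f with faults ≤ 5 is 4.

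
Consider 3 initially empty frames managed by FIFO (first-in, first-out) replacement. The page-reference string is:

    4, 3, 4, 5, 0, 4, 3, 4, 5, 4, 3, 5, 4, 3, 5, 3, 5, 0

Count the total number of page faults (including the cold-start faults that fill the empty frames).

8

4: miss, frames {4}
3: miss, frames {4,3}
4: hit
5: miss, frames {4,3,5}
0: miss, evict 4, frames {3,5,0}
4: miss, evict 3, frames {5,0,4}
3: miss, evict 5, frames {0,4,3}
4: hit
5: miss, evict 0, frames {4,3,5}
4: hit
3: hit
5: hit
4: hit
3: hit
5: hit
3: hit
5: hit
0: miss, evict 4, frames {3,5,0}
Page faults: 8.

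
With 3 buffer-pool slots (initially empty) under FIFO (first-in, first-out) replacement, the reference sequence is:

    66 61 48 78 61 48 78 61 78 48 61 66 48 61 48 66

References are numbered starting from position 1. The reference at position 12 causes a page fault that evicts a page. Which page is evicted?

61

pos 1: 66 -> miss, frames [66]
pos 2: 61 -> miss, frames [66, 61]
pos 3: 48 -> miss, frames [66, 61, 48]
pos 4: 78 -> miss, evict 66, frames [61, 48, 78]
pos 5: 61 -> hit
pos 6: 48 -> hit
pos 7: 78 -> hit
pos 8: 61 -> hit
pos 9: 78 -> hit
pos 10: 48 -> hit
pos 11: 61 -> hit
pos 12: 66 -> miss, evict 61, frames [48, 78, 66]
At position 12, page 61 is evicted.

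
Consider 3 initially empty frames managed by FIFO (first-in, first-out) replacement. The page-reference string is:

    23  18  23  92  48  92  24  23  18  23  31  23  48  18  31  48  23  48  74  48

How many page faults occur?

23 -> fault, frames [23]
18 -> fault, frames [23, 18]
23 -> hit
92 -> fault, frames [23, 18, 92]
48 -> fault, evict 23, frames [18, 92, 48]
92 -> hit
24 -> fault, evict 18, frames [92, 48, 24]
23 -> fault, evict 92, frames [48, 24, 23]
18 -> fault, evict 48, frames [24, 23, 18]
23 -> hit
31 -> fault, evict 24, frames [23, 18, 31]
23 -> hit
48 -> fault, evict 23, frames [18, 31, 48]
18 -> hit
31 -> hit
48 -> hit
23 -> fault, evict 18, frames [31, 48, 23]
48 -> hit
74 -> fault, evict 31, frames [48, 23, 74]
48 -> hit
Page faults: 11.

11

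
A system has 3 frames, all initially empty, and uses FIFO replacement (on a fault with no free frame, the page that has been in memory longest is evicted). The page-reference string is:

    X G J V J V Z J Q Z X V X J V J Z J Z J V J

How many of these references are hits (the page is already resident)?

X → fault, frames (X)
G → fault, frames (X G)
J → fault, frames (X G J)
V → fault, evict X, frames (G J V)
J → hit
V → hit
Z → fault, evict G, frames (J V Z)
J → hit
Q → fault, evict J, frames (V Z Q)
Z → hit
X → fault, evict V, frames (Z Q X)
V → fault, evict Z, frames (Q X V)
X → hit
J → fault, evict Q, frames (X V J)
V → hit
J → hit
Z → fault, evict X, frames (V J Z)
J → hit
Z → hit
J → hit
V → hit
J → hit
Hits: 12.

12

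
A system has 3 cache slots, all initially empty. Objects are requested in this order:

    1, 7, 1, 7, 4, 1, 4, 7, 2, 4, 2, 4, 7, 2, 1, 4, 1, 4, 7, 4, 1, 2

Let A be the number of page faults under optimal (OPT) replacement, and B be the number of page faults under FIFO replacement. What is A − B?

-2

Under OPT: F F . . F . . . F . . . . . F . . . . . . F → 6 faults.
Under FIFO: F F . . F . . . F . . . . . F . . . F F . F → 8 faults.
A − B = 6 − 8 = -2.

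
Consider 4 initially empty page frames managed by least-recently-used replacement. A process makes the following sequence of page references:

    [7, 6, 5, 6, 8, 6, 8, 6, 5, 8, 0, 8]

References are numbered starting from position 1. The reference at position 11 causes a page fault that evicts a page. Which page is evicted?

7

pos 1: 7: fault, frames {7}
pos 2: 6: fault, frames {7,6}
pos 3: 5: fault, frames {7,6,5}
pos 4: 6: hit
pos 5: 8: fault, frames {7,5,6,8}
pos 6: 6: hit
pos 7: 8: hit
pos 8: 6: hit
pos 9: 5: hit
pos 10: 8: hit
pos 11: 0: fault, evict 7, frames {6,5,8,0}
At position 11, page 7 is evicted.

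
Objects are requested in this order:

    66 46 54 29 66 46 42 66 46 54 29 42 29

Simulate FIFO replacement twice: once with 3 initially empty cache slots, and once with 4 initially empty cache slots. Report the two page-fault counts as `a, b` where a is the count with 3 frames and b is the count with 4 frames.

3 frames: F F F F F F F . . F F . . → 9 faults.
4 frames: F F F F . . F F F F F F . → 10 faults.
10 > 9: adding a frame increased faults — Belady's anomaly.

9, 10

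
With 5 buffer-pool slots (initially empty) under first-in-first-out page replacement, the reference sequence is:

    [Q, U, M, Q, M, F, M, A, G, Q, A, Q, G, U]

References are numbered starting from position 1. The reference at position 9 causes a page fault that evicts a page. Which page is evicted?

pos 1: Q → fault, frames (Q)
pos 2: U → fault, frames (Q U)
pos 3: M → fault, frames (Q U M)
pos 4: Q → hit
pos 5: M → hit
pos 6: F → fault, frames (Q U M F)
pos 7: M → hit
pos 8: A → fault, frames (Q U M F A)
pos 9: G → fault, evict Q, frames (U M F A G)
At position 9, page Q is evicted.

Q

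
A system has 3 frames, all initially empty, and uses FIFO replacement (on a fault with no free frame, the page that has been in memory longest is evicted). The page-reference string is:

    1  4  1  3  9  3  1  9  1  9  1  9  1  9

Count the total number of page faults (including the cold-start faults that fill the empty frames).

1 -> fault, frames {1}
4 -> fault, frames {1,4}
1 -> hit
3 -> fault, frames {1,4,3}
9 -> fault, evict 1, frames {4,3,9}
3 -> hit
1 -> fault, evict 4, frames {3,9,1}
9 -> hit
1 -> hit
9 -> hit
1 -> hit
9 -> hit
1 -> hit
9 -> hit
Page faults: 5.

5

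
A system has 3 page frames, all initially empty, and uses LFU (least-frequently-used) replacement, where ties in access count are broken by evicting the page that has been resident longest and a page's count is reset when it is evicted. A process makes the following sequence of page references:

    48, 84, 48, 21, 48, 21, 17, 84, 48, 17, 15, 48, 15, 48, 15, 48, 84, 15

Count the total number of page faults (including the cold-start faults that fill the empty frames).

8

48 -> fault, frames [48]
84 -> fault, frames [48, 84]
48 -> hit
21 -> fault, frames [48, 84, 21]
48 -> hit
21 -> hit
17 -> fault, evict 84, frames [48, 21, 17]
84 -> fault, evict 17, frames [48, 21, 84]
48 -> hit
17 -> fault, evict 84, frames [48, 21, 17]
15 -> fault, evict 17, frames [48, 21, 15]
48 -> hit
15 -> hit
48 -> hit
15 -> hit
48 -> hit
84 -> fault, evict 21, frames [48, 15, 84]
15 -> hit
Page faults: 8.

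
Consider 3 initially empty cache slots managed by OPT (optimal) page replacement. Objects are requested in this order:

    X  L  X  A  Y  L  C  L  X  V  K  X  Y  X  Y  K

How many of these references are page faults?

8

X → miss, frames {X}
L → miss, frames {X,L}
X → hit
A → miss, frames {X,L,A}
Y → miss, evict A, frames {X,L,Y}
L → hit
C → miss, evict Y, frames {X,L,C}
L → hit
X → hit
V → miss, evict C, frames {X,L,V}
K → miss, evict V, frames {X,L,K}
X → hit
Y → miss, evict L, frames {X,K,Y}
X → hit
Y → hit
K → hit
Page faults: 8.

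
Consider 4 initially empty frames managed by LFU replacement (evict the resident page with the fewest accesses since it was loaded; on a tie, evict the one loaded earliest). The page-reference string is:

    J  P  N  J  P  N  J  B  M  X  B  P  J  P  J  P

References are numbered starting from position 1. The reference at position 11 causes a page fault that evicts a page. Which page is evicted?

pos 1: J → fault, frames (J)
pos 2: P → fault, frames (J P)
pos 3: N → fault, frames (J P N)
pos 4: J → hit
pos 5: P → hit
pos 6: N → hit
pos 7: J → hit
pos 8: B → fault, frames (J P N B)
pos 9: M → fault, evict B, frames (J P N M)
pos 10: X → fault, evict M, frames (J P N X)
pos 11: B → fault, evict X, frames (J P N B)
At position 11, page X is evicted.

X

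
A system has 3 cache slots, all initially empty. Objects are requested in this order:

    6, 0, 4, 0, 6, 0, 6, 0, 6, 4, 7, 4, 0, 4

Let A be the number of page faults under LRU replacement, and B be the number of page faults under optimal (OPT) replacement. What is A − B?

1

Under LRU: F F F . . . . . . . F . F . → 5 faults.
Under OPT: F F F . . . . . . . F . . . → 4 faults.
A − B = 5 − 4 = 1.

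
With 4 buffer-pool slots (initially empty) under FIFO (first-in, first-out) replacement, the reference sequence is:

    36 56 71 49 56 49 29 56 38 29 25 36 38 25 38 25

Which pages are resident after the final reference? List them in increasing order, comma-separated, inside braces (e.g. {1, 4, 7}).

{25, 29, 36, 38}

36 → miss, frames (36)
56 → miss, frames (36 56)
71 → miss, frames (36 56 71)
49 → miss, frames (36 56 71 49)
56 → hit
49 → hit
29 → miss, evict 36, frames (56 71 49 29)
56 → hit
38 → miss, evict 56, frames (71 49 29 38)
29 → hit
25 → miss, evict 71, frames (49 29 38 25)
36 → miss, evict 49, frames (29 38 25 36)
38 → hit
25 → hit
38 → hit
25 → hit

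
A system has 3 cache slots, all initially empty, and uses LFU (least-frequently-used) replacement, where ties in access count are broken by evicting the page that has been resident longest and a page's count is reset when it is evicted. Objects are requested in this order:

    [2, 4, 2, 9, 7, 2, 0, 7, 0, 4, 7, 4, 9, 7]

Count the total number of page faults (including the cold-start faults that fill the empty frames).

10

2: fault, frames {2}
4: fault, frames {2,4}
2: hit
9: fault, frames {2,4,9}
7: fault, evict 4, frames {2,9,7}
2: hit
0: fault, evict 9, frames {2,7,0}
7: hit
0: hit
4: fault, evict 7, frames {2,0,4}
7: fault, evict 4, frames {2,0,7}
4: fault, evict 7, frames {2,0,4}
9: fault, evict 4, frames {2,0,9}
7: fault, evict 9, frames {2,0,7}
Page faults: 10.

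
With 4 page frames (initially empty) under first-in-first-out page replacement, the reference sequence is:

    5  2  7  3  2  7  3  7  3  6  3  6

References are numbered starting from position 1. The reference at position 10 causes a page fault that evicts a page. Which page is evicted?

5

pos 1: 5 -> miss, frames [5]
pos 2: 2 -> miss, frames [5, 2]
pos 3: 7 -> miss, frames [5, 2, 7]
pos 4: 3 -> miss, frames [5, 2, 7, 3]
pos 5: 2 -> hit
pos 6: 7 -> hit
pos 7: 3 -> hit
pos 8: 7 -> hit
pos 9: 3 -> hit
pos 10: 6 -> miss, evict 5, frames [2, 7, 3, 6]
At position 10, page 5 is evicted.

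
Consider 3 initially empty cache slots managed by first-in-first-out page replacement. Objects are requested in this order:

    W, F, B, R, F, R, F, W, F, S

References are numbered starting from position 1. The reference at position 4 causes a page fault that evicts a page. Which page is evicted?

W

pos 1: W: fault, frames (W)
pos 2: F: fault, frames (W F)
pos 3: B: fault, frames (W F B)
pos 4: R: fault, evict W, frames (F B R)
At position 4, page W is evicted.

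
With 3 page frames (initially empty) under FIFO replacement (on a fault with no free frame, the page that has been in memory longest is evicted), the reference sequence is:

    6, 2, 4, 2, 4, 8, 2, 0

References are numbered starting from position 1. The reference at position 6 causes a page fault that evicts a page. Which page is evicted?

pos 1: 6: fault, frames {6}
pos 2: 2: fault, frames {6,2}
pos 3: 4: fault, frames {6,2,4}
pos 4: 2: hit
pos 5: 4: hit
pos 6: 8: fault, evict 6, frames {2,4,8}
At position 6, page 6 is evicted.

6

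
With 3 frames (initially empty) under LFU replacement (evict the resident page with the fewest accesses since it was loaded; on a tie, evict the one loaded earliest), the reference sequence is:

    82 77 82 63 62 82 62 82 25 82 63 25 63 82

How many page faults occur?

82 -> miss, frames (82)
77 -> miss, frames (82 77)
82 -> hit
63 -> miss, frames (82 77 63)
62 -> miss, evict 77, frames (82 63 62)
82 -> hit
62 -> hit
82 -> hit
25 -> miss, evict 63, frames (82 62 25)
82 -> hit
63 -> miss, evict 25, frames (82 62 63)
25 -> miss, evict 63, frames (82 62 25)
63 -> miss, evict 25, frames (82 62 63)
82 -> hit
Page faults: 8.

8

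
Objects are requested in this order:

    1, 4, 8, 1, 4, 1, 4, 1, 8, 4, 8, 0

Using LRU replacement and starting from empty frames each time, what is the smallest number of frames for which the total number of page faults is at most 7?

f=1: 12 faults
f=2: 8 faults
f=3: 4 faults
f=4: 4 faults
Smallest f with faults ≤ 7 is 3.

3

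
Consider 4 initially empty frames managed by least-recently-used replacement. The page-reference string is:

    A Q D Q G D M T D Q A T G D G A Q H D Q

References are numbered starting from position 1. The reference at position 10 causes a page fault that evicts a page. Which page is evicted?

pos 1: A: miss, frames {A}
pos 2: Q: miss, frames {A,Q}
pos 3: D: miss, frames {A,Q,D}
pos 4: Q: hit
pos 5: G: miss, frames {A,D,Q,G}
pos 6: D: hit
pos 7: M: miss, evict A, frames {Q,G,D,M}
pos 8: T: miss, evict Q, frames {G,D,M,T}
pos 9: D: hit
pos 10: Q: miss, evict G, frames {M,T,D,Q}
At position 10, page G is evicted.

G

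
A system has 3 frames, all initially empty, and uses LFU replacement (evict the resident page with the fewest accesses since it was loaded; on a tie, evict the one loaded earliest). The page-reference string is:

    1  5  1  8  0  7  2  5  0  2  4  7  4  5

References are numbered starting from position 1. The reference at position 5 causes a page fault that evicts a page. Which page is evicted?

5

pos 1: 1: fault, frames [1]
pos 2: 5: fault, frames [1, 5]
pos 3: 1: hit
pos 4: 8: fault, frames [1, 5, 8]
pos 5: 0: fault, evict 5, frames [1, 8, 0]
At position 5, page 5 is evicted.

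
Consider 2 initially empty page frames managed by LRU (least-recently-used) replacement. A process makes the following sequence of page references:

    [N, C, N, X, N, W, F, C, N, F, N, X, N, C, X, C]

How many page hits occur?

5

N: fault, frames (N)
C: fault, frames (N C)
N: hit
X: fault, evict C, frames (N X)
N: hit
W: fault, evict X, frames (N W)
F: fault, evict N, frames (W F)
C: fault, evict W, frames (F C)
N: fault, evict F, frames (C N)
F: fault, evict C, frames (N F)
N: hit
X: fault, evict F, frames (N X)
N: hit
C: fault, evict X, frames (N C)
X: fault, evict N, frames (C X)
C: hit
Hits: 5.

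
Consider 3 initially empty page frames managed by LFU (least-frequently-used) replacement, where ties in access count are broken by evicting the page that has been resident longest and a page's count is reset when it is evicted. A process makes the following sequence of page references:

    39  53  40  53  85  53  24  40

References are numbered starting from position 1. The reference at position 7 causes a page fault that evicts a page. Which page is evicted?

pos 1: 39 -> fault, frames {39}
pos 2: 53 -> fault, frames {39,53}
pos 3: 40 -> fault, frames {39,53,40}
pos 4: 53 -> hit
pos 5: 85 -> fault, evict 39, frames {53,40,85}
pos 6: 53 -> hit
pos 7: 24 -> fault, evict 40, frames {53,85,24}
At position 7, page 40 is evicted.

40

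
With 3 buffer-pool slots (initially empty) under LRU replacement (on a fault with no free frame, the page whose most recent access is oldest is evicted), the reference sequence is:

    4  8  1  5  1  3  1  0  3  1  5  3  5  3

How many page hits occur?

7

4 -> fault, frames (4)
8 -> fault, frames (4 8)
1 -> fault, frames (4 8 1)
5 -> fault, evict 4, frames (8 1 5)
1 -> hit
3 -> fault, evict 8, frames (5 1 3)
1 -> hit
0 -> fault, evict 5, frames (3 1 0)
3 -> hit
1 -> hit
5 -> fault, evict 0, frames (3 1 5)
3 -> hit
5 -> hit
3 -> hit
Hits: 7.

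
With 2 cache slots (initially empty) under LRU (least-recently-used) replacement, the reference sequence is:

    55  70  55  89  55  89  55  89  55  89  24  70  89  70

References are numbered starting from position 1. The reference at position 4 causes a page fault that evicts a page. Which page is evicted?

pos 1: 55 -> miss, frames {55}
pos 2: 70 -> miss, frames {55,70}
pos 3: 55 -> hit
pos 4: 89 -> miss, evict 70, frames {55,89}
At position 4, page 70 is evicted.

70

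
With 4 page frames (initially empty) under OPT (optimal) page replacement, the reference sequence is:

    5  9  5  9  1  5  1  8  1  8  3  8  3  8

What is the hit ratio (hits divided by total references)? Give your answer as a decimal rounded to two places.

0.64

5 → miss, frames {5}
9 → miss, frames {5,9}
5 → hit
9 → hit
1 → miss, frames {5,9,1}
5 → hit
1 → hit
8 → miss, frames {5,9,1,8}
1 → hit
8 → hit
3 → miss, evict 1, frames {5,9,8,3}
8 → hit
3 → hit
8 → hit
Hits: 9 of 14 references → 9/14 = 0.6429.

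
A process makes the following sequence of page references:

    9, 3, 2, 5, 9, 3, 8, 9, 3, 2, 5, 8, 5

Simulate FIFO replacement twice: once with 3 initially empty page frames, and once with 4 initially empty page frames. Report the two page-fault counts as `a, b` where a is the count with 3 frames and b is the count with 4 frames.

9, 10

3 frames: F F F F F F F . . F F . . → 9 faults.
4 frames: F F F F . . F F F F F F . → 10 faults.
10 > 9: adding a frame increased faults — Belady's anomaly.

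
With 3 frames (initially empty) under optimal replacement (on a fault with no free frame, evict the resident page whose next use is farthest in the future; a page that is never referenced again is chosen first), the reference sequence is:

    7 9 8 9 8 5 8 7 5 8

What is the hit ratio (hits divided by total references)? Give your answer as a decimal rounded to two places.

0.60

7: fault, frames [7]
9: fault, frames [7, 9]
8: fault, frames [7, 9, 8]
9: hit
8: hit
5: fault, evict 9, frames [7, 8, 5]
8: hit
7: hit
5: hit
8: hit
Hits: 6 of 10 references → 6/10 = 0.6000.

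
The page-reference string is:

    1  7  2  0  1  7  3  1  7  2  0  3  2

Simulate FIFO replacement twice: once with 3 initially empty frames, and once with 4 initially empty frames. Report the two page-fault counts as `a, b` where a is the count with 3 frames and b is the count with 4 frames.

3 frames: F F F F F F F . . F F . . → 9 faults.
4 frames: F F F F . . F F F F F F . → 10 faults.
10 > 9: adding a frame increased faults — Belady's anomaly.

9, 10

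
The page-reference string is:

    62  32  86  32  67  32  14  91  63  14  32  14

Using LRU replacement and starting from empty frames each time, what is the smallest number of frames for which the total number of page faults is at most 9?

2

f=1: 12 faults
f=2: 9 faults
f=3: 8 faults
f=4: 7 faults
f=5: 7 faults
f=6: 7 faults
f=7: 7 faults
Smallest f with faults ≤ 9 is 2.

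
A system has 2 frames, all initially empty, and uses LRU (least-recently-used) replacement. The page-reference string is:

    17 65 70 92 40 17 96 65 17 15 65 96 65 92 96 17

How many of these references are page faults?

17 → miss, frames {17}
65 → miss, frames {17,65}
70 → miss, evict 17, frames {65,70}
92 → miss, evict 65, frames {70,92}
40 → miss, evict 70, frames {92,40}
17 → miss, evict 92, frames {40,17}
96 → miss, evict 40, frames {17,96}
65 → miss, evict 17, frames {96,65}
17 → miss, evict 96, frames {65,17}
15 → miss, evict 65, frames {17,15}
65 → miss, evict 17, frames {15,65}
96 → miss, evict 15, frames {65,96}
65 → hit
92 → miss, evict 96, frames {65,92}
96 → miss, evict 65, frames {92,96}
17 → miss, evict 92, frames {96,17}
Page faults: 15.

15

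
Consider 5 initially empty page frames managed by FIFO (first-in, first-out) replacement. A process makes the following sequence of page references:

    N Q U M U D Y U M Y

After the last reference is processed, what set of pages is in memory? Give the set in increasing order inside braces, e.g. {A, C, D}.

{D, M, Q, U, Y}

N -> fault, frames {N}
Q -> fault, frames {N,Q}
U -> fault, frames {N,Q,U}
M -> fault, frames {N,Q,U,M}
U -> hit
D -> fault, frames {N,Q,U,M,D}
Y -> fault, evict N, frames {Q,U,M,D,Y}
U -> hit
M -> hit
Y -> hit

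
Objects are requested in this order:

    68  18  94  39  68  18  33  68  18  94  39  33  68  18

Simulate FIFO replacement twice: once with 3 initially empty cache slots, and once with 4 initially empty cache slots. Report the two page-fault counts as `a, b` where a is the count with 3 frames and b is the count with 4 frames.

11, 12

3 frames: F F F F F F F . . F F . F F → 11 faults.
4 frames: F F F F . . F F F F F F F F → 12 faults.
12 > 11: adding a frame increased faults — Belady's anomaly.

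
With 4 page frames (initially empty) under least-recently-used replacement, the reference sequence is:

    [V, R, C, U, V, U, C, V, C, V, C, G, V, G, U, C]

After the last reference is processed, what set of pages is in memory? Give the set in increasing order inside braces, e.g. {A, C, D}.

{C, G, U, V}

V → miss, frames {V}
R → miss, frames {V,R}
C → miss, frames {V,R,C}
U → miss, frames {V,R,C,U}
V → hit
U → hit
C → hit
V → hit
C → hit
V → hit
C → hit
G → miss, evict R, frames {U,V,C,G}
V → hit
G → hit
U → hit
C → hit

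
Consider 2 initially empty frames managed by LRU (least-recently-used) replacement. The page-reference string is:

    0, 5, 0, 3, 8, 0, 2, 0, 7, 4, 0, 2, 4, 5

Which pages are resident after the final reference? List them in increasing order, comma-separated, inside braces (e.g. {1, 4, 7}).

{4, 5}

0: miss, frames (0)
5: miss, frames (0 5)
0: hit
3: miss, evict 5, frames (0 3)
8: miss, evict 0, frames (3 8)
0: miss, evict 3, frames (8 0)
2: miss, evict 8, frames (0 2)
0: hit
7: miss, evict 2, frames (0 7)
4: miss, evict 0, frames (7 4)
0: miss, evict 7, frames (4 0)
2: miss, evict 4, frames (0 2)
4: miss, evict 0, frames (2 4)
5: miss, evict 2, frames (4 5)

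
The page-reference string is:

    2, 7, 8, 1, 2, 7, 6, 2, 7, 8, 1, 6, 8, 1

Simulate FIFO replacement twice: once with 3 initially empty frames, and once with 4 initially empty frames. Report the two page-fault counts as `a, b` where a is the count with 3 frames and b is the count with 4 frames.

9, 10

3 frames: F F F F F F F . . F F . . . → 9 faults.
4 frames: F F F F . . F F F F F F . . → 10 faults.
10 > 9: adding a frame increased faults — Belady's anomaly.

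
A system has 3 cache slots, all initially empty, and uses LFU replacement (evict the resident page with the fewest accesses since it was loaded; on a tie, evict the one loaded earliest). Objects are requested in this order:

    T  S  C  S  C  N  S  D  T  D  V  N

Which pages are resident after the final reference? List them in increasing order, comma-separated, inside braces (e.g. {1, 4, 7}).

{C, N, S}

T → fault, frames [T]
S → fault, frames [T, S]
C → fault, frames [T, S, C]
S → hit
C → hit
N → fault, evict T, frames [S, C, N]
S → hit
D → fault, evict N, frames [S, C, D]
T → fault, evict D, frames [S, C, T]
D → fault, evict T, frames [S, C, D]
V → fault, evict D, frames [S, C, V]
N → fault, evict V, frames [S, C, N]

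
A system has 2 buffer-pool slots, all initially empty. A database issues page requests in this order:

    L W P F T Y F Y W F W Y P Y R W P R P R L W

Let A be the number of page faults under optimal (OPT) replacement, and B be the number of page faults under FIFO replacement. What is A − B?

Under OPT: F F F F F F . . F . . F F . F F . F . . F F → 14 faults.
Under FIFO: F F F F F F F . F . . F F . F F F F . . F F → 16 faults.
A − B = 14 − 16 = -2.

-2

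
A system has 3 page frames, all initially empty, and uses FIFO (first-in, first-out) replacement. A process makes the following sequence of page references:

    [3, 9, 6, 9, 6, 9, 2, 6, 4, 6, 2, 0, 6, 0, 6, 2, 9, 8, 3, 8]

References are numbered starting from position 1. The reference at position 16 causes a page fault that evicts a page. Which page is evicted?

4

pos 1: 3: fault, frames {3}
pos 2: 9: fault, frames {3,9}
pos 3: 6: fault, frames {3,9,6}
pos 4: 9: hit
pos 5: 6: hit
pos 6: 9: hit
pos 7: 2: fault, evict 3, frames {9,6,2}
pos 8: 6: hit
pos 9: 4: fault, evict 9, frames {6,2,4}
pos 10: 6: hit
pos 11: 2: hit
pos 12: 0: fault, evict 6, frames {2,4,0}
pos 13: 6: fault, evict 2, frames {4,0,6}
pos 14: 0: hit
pos 15: 6: hit
pos 16: 2: fault, evict 4, frames {0,6,2}
At position 16, page 4 is evicted.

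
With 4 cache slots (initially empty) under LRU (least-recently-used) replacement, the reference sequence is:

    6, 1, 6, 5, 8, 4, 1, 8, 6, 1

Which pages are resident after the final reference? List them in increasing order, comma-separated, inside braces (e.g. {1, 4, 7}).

6: fault, frames (6)
1: fault, frames (6 1)
6: hit
5: fault, frames (1 6 5)
8: fault, frames (1 6 5 8)
4: fault, evict 1, frames (6 5 8 4)
1: fault, evict 6, frames (5 8 4 1)
8: hit
6: fault, evict 5, frames (4 1 8 6)
1: hit

{1, 4, 6, 8}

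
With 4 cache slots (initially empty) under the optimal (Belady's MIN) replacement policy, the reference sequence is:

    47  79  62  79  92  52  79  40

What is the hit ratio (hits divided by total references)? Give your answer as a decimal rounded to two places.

47: fault, frames (47)
79: fault, frames (47 79)
62: fault, frames (47 79 62)
79: hit
92: fault, frames (47 79 62 92)
52: fault, evict 92, frames (47 79 62 52)
79: hit
40: fault, evict 52, frames (47 79 62 40)
Hits: 2 of 8 references → 2/8 = 0.2500.

0.25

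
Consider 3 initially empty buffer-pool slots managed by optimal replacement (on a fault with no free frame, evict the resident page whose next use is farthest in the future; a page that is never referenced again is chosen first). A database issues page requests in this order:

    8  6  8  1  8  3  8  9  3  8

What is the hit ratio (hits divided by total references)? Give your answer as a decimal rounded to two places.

0.50

8: miss, frames {8}
6: miss, frames {8,6}
8: hit
1: miss, frames {8,6,1}
8: hit
3: miss, evict 1, frames {8,6,3}
8: hit
9: miss, evict 6, frames {8,3,9}
3: hit
8: hit
Hits: 5 of 10 references → 5/10 = 0.5000.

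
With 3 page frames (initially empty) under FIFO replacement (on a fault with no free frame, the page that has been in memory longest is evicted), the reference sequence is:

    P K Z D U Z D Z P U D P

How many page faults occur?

P: miss, frames [P]
K: miss, frames [P, K]
Z: miss, frames [P, K, Z]
D: miss, evict P, frames [K, Z, D]
U: miss, evict K, frames [Z, D, U]
Z: hit
D: hit
Z: hit
P: miss, evict Z, frames [D, U, P]
U: hit
D: hit
P: hit
Page faults: 6.

6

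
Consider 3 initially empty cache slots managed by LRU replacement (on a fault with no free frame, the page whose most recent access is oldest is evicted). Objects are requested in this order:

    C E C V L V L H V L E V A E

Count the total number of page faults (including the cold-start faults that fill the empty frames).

C -> fault, frames (C)
E -> fault, frames (C E)
C -> hit
V -> fault, frames (E C V)
L -> fault, evict E, frames (C V L)
V -> hit
L -> hit
H -> fault, evict C, frames (V L H)
V -> hit
L -> hit
E -> fault, evict H, frames (V L E)
V -> hit
A -> fault, evict L, frames (E V A)
E -> hit
Page faults: 7.

7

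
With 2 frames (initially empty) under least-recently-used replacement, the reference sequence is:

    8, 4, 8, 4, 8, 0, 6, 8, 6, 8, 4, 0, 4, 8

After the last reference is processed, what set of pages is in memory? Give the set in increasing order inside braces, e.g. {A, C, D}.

8 → miss, frames {8}
4 → miss, frames {8,4}
8 → hit
4 → hit
8 → hit
0 → miss, evict 4, frames {8,0}
6 → miss, evict 8, frames {0,6}
8 → miss, evict 0, frames {6,8}
6 → hit
8 → hit
4 → miss, evict 6, frames {8,4}
0 → miss, evict 8, frames {4,0}
4 → hit
8 → miss, evict 0, frames {4,8}

{4, 8}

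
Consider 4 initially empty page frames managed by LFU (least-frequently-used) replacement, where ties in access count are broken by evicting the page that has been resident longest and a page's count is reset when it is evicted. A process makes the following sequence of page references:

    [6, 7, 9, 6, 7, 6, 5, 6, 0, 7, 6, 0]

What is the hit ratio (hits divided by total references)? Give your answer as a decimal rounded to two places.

6 -> miss, frames [6]
7 -> miss, frames [6, 7]
9 -> miss, frames [6, 7, 9]
6 -> hit
7 -> hit
6 -> hit
5 -> miss, frames [6, 7, 9, 5]
6 -> hit
0 -> miss, evict 9, frames [6, 7, 5, 0]
7 -> hit
6 -> hit
0 -> hit
Hits: 7 of 12 references → 7/12 = 0.5833.

0.58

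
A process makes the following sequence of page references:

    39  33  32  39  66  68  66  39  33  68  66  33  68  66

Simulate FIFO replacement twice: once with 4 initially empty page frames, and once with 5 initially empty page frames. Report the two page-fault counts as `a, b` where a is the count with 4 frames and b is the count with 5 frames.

7, 5

4 frames: F F F . F F . F F . . . . . → 7 faults.
5 frames: F F F . F F . . . . . . . . → 5 faults.
5 < 7: adding a frame reduced faults, as is typical.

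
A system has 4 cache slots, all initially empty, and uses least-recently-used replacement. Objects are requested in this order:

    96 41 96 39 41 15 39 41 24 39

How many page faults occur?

5

96: fault, frames [96]
41: fault, frames [96, 41]
96: hit
39: fault, frames [41, 96, 39]
41: hit
15: fault, frames [96, 39, 41, 15]
39: hit
41: hit
24: fault, evict 96, frames [15, 39, 41, 24]
39: hit
Page faults: 5.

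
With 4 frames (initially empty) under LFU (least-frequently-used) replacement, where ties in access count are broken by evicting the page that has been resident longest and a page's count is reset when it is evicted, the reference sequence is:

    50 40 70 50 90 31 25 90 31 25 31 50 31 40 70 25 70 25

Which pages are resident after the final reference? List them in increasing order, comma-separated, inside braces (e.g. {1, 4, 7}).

{25, 31, 50, 70}

50 → fault, frames (50)
40 → fault, frames (50 40)
70 → fault, frames (50 40 70)
50 → hit
90 → fault, frames (50 40 70 90)
31 → fault, evict 40, frames (50 70 90 31)
25 → fault, evict 70, frames (50 90 31 25)
90 → hit
31 → hit
25 → hit
31 → hit
50 → hit
31 → hit
40 → fault, evict 90, frames (50 31 25 40)
70 → fault, evict 40, frames (50 31 25 70)
25 → hit
70 → hit
25 → hit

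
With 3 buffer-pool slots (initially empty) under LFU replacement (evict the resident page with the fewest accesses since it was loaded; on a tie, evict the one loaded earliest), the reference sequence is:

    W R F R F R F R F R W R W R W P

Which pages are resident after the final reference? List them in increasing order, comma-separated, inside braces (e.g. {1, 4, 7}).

W → fault, frames [W]
R → fault, frames [W, R]
F → fault, frames [W, R, F]
R → hit
F → hit
R → hit
F → hit
R → hit
F → hit
R → hit
W → hit
R → hit
W → hit
R → hit
W → hit
P → fault, evict W, frames [R, F, P]

{F, P, R}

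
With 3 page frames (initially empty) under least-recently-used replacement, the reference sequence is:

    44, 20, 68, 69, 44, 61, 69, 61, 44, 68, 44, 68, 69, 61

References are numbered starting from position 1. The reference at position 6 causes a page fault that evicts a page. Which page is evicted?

68

pos 1: 44 → fault, frames [44]
pos 2: 20 → fault, frames [44, 20]
pos 3: 68 → fault, frames [44, 20, 68]
pos 4: 69 → fault, evict 44, frames [20, 68, 69]
pos 5: 44 → fault, evict 20, frames [68, 69, 44]
pos 6: 61 → fault, evict 68, frames [69, 44, 61]
At position 6, page 68 is evicted.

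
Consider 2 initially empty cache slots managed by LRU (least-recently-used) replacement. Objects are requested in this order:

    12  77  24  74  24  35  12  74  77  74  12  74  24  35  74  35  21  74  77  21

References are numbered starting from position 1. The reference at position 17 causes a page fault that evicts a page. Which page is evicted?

74

pos 1: 12: miss, frames {12}
pos 2: 77: miss, frames {12,77}
pos 3: 24: miss, evict 12, frames {77,24}
pos 4: 74: miss, evict 77, frames {24,74}
pos 5: 24: hit
pos 6: 35: miss, evict 74, frames {24,35}
pos 7: 12: miss, evict 24, frames {35,12}
pos 8: 74: miss, evict 35, frames {12,74}
pos 9: 77: miss, evict 12, frames {74,77}
pos 10: 74: hit
pos 11: 12: miss, evict 77, frames {74,12}
pos 12: 74: hit
pos 13: 24: miss, evict 12, frames {74,24}
pos 14: 35: miss, evict 74, frames {24,35}
pos 15: 74: miss, evict 24, frames {35,74}
pos 16: 35: hit
pos 17: 21: miss, evict 74, frames {35,21}
At position 17, page 74 is evicted.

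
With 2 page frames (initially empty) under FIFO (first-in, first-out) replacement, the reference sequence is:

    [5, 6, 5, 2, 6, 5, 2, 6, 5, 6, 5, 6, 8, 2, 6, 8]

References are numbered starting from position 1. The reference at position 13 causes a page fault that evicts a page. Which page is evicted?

pos 1: 5 -> fault, frames {5}
pos 2: 6 -> fault, frames {5,6}
pos 3: 5 -> hit
pos 4: 2 -> fault, evict 5, frames {6,2}
pos 5: 6 -> hit
pos 6: 5 -> fault, evict 6, frames {2,5}
pos 7: 2 -> hit
pos 8: 6 -> fault, evict 2, frames {5,6}
pos 9: 5 -> hit
pos 10: 6 -> hit
pos 11: 5 -> hit
pos 12: 6 -> hit
pos 13: 8 -> fault, evict 5, frames {6,8}
At position 13, page 5 is evicted.

5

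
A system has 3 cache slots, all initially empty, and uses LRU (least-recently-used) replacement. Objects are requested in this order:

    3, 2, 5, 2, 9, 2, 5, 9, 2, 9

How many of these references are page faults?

3: fault, frames [3]
2: fault, frames [3, 2]
5: fault, frames [3, 2, 5]
2: hit
9: fault, evict 3, frames [5, 2, 9]
2: hit
5: hit
9: hit
2: hit
9: hit
Page faults: 4.

4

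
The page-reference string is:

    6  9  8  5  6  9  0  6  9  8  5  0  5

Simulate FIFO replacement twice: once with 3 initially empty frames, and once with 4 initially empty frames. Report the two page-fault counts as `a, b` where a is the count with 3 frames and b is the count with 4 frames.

3 frames: F F F F F F F . . F F . . → 9 faults.
4 frames: F F F F . . F F F F F F . → 10 faults.
10 > 9: adding a frame increased faults — Belady's anomaly.

9, 10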